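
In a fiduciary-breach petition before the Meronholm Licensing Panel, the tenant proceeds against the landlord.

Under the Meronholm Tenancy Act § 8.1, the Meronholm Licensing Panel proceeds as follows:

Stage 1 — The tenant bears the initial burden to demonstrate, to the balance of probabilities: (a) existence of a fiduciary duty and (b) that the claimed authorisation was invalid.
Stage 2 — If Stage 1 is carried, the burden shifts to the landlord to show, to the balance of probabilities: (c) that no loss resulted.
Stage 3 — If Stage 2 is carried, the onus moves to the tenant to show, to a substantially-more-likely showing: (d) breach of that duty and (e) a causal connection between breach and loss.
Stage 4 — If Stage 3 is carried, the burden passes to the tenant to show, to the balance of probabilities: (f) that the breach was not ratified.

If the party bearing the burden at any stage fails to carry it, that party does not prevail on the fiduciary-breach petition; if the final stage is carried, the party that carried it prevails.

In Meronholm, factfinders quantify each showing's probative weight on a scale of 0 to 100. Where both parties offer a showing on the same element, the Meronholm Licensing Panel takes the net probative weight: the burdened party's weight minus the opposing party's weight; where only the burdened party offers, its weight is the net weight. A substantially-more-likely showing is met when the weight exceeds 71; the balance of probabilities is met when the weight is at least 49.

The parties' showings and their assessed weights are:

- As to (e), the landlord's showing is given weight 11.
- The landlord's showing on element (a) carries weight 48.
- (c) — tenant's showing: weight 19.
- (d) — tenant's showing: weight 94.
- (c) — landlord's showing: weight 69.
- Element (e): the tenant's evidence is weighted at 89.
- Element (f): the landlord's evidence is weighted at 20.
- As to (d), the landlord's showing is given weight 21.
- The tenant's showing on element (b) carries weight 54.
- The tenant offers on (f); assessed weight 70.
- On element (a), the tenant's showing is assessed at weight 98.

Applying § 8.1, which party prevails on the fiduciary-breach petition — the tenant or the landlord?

tenant

Stage 1 (tenant, the balance of probabilities, weight is at least 49): (a) net 98−48=50 ≥ 49 — meets; (b) 54 ≥ 49 — meets.
  Stage 1 is satisfied; the onus moves to the landlord.
Stage 2 (landlord, the balance of probabilities, weight is at least 49): (c) net 69−19=50 ≥ 49 — meets.
  Stage 2 carried; the burden shifts to the tenant.
Stage 3 (tenant, a substantially-more-likely showing, weight exceeds 71): (d) net 94−21=73 > 71 — meets; (e) net 89−11=78 > 71 — meets.
  All elements met. The tenant retains the burden for Stage 4.
Stage 4 (tenant, the balance of probabilities, weight is at least 49): (f) net 70−20=50 ≥ 49 — meets.
  Stage 4 carried; the final stage is satisfied.
With every stage satisfied, the tenant prevails.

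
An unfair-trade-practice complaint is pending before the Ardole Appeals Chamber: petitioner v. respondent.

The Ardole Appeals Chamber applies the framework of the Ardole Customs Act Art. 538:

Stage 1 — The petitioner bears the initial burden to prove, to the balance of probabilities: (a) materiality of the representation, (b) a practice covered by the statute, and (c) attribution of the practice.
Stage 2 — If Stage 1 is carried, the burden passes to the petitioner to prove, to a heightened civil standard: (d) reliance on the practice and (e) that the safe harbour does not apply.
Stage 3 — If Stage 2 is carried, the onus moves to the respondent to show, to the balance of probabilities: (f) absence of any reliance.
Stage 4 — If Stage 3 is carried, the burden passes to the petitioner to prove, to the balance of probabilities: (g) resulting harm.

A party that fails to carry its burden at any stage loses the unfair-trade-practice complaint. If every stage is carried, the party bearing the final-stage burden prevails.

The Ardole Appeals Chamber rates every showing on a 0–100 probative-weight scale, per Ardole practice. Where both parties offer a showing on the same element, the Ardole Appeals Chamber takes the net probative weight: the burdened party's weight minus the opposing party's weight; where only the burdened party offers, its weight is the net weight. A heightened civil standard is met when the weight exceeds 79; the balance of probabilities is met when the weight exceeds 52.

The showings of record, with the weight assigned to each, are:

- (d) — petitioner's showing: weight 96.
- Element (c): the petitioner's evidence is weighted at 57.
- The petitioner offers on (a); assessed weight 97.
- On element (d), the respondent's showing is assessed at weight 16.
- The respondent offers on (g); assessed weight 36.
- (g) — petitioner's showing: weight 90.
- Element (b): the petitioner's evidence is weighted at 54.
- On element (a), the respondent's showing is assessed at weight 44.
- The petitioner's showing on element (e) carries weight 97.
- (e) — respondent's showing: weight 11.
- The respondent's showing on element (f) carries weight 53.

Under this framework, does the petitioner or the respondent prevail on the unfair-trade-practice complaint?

petitioner

At Stage 1 the petitioner must meet the balance of probabilities (weight exceeds 52): on (a) the weight is 97 less the opposing 44 gives net 53, which does exceed 52, so (a) meets the standard; on (b) the weight is 54, which does exceed 52, so (b) meets the standard; on (c) the weight is 57, which does exceed 52, so (c) meets the standard.
  All elements met. The petitioner retains the burden for Stage 2.
At Stage 2 the petitioner must meet a heightened civil standard (weight exceeds 79): on (d) the weight is 96 less the opposing 16 gives net 80, > 79, so (d) meets the standard; on (e) the weight is 97 less the opposing 11 gives net 86, > 79, so (e) meets the standard.
  All elements met. The burden passes to the respondent.
At Stage 3 the respondent must meet the balance of probabilities (weight exceeds 52): on (f) the weight is 53, which does exceed 52, so (f) meets the standard.
  All elements met. The burden passes to the petitioner.
At Stage 4 the petitioner must meet the balance of probabilities (weight exceeds 52): on (g) the weight is 90 less the opposing 36 gives net 54, > 52, so (g) meets the standard.
  Stage 4 carried; the final stage is satisfied.
Every stage carried; the petitioner prevails.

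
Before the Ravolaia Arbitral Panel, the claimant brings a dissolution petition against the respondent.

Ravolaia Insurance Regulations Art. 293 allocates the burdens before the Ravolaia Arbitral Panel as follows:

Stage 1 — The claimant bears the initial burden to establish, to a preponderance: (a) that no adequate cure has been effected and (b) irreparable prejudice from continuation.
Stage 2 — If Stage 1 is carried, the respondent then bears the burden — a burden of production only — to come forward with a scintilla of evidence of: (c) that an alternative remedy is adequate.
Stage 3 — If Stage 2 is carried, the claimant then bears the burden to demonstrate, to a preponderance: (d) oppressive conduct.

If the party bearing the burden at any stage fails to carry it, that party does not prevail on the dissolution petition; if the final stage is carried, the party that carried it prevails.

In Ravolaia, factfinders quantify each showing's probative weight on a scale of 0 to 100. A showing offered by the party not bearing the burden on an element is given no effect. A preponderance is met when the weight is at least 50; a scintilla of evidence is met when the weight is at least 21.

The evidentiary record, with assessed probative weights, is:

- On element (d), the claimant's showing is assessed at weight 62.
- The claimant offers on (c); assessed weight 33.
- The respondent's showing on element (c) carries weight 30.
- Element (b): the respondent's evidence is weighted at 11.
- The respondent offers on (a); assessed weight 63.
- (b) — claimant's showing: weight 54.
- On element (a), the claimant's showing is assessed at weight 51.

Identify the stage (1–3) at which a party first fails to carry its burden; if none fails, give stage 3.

Stage 1 — burden on claimant; standard: a preponderance (weight is at least 50).
    (a): 51 (respondent's 63 disregarded) ≥ 50 [met]
    (b): 54 (respondent's 11 disregarded) ≥ 50 [met]
  Stage 1 carried; the burden shifts to the respondent.
Stage 2 — burden on respondent; standard: a scintilla of evidence (weight is at least 21).
    (c): 30 (claimant's 33 disregarded) ≥ 21 [met]
  All elements met. The burden passes to the claimant.
Stage 3 — burden on claimant; standard: a preponderance (weight is at least 50).
    (d): 62 ≥ 50 [met]
  All elements met at the final stage.
All stages carried — the claimant prevails.

stage 3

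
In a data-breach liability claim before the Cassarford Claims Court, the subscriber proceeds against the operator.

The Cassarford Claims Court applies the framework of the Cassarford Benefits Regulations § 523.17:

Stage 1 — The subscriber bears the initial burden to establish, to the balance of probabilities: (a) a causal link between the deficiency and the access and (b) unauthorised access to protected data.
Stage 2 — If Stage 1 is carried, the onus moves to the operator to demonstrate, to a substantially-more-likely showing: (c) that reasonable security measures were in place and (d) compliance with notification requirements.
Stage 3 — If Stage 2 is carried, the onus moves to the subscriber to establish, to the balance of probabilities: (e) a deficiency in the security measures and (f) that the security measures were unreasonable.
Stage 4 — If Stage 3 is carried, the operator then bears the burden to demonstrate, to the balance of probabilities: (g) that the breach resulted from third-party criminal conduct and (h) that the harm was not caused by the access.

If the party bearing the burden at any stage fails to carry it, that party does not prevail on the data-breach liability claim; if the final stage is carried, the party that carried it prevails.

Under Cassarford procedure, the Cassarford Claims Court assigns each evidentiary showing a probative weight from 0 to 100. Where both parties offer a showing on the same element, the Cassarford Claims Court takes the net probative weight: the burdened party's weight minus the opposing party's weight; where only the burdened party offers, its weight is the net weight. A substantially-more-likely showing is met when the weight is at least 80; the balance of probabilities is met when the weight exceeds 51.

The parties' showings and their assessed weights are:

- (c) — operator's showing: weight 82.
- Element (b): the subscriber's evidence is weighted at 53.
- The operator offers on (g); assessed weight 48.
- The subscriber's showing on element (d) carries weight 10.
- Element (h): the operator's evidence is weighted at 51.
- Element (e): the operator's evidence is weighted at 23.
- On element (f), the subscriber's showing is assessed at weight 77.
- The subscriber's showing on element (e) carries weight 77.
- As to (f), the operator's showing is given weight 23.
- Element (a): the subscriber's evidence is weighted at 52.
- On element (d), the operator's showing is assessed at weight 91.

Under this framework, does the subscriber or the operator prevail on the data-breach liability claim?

Stage 1 (subscriber, the balance of probabilities, weight exceeds 51): (a) 52 > 51 — meets; (b) 53 > 51 — meets.
  The subscriber carries Stage 1; the operator now bears the burden.
Stage 2 (operator, a substantially-more-likely showing, weight is at least 80): (c) 82 ≥ 80 — meets; (d) net 91−10=81 ≥ 80 — meets.
  All elements met. The burden passes to the subscriber.
Stage 3 (subscriber, the balance of probabilities, weight exceeds 51): (e) net 77−23=54 > 51 — meets; (f) net 77−23=54 > 51 — meets.
  All elements met. The burden passes to the operator.
Stage 4 (operator, the balance of probabilities, weight exceeds 51): (g) 48 ≤ 51 — fails; (h) 51 ≤ 51 — fails.
  Stage 4 not carried; the operator fails its burden.
So the subscriber prevails.

subscriber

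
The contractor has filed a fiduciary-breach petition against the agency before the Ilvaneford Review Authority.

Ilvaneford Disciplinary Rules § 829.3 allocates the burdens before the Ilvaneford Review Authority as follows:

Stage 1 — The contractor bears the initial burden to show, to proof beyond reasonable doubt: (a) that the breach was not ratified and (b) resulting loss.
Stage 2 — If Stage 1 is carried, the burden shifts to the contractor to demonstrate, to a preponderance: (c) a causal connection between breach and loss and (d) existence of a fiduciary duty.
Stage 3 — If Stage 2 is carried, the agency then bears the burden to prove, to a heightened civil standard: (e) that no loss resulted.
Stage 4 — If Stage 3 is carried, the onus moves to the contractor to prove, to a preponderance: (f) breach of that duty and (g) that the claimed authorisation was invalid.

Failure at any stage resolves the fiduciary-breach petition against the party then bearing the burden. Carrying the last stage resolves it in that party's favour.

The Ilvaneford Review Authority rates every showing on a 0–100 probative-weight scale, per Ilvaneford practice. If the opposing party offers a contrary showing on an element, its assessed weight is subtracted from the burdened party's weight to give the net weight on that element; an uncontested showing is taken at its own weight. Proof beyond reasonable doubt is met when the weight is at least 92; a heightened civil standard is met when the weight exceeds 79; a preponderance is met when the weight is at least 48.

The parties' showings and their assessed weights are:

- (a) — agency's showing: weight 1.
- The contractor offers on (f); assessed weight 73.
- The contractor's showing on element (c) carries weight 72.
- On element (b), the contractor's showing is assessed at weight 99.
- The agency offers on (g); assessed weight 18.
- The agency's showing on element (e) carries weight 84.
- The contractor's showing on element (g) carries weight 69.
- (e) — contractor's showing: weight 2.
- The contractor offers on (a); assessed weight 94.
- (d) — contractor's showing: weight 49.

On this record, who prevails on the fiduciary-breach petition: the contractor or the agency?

Stage 1 — burden on contractor; standard: proof beyond reasonable doubt (weight is at least 92).
    (a): 94 − 1 = 93 ≥ 92 [met]
    (b): 99 ≥ 92 [met]
  Stage 1 carried; the burden remains with the contractor.
Stage 2 — burden on contractor; standard: a preponderance (weight is at least 48).
    (c): 72 ≥ 48 [met]
    (d): 49 ≥ 48 [met]
  The contractor carries Stage 2; the agency now bears the burden.
Stage 3 — burden on agency; standard: a heightened civil standard (weight exceeds 79).
    (e): 84 − 2 = 82 > 79 [met]
  All elements met. The burden passes to the contractor.
Stage 4 — burden on contractor; standard: a preponderance (weight is at least 48).
    (f): 73 ≥ 48 [met]
    (g): 69 − 18 = 51 ≥ 48 [met]
  The contractor carries the last stage.
Every stage carried; the contractor prevails.

contractor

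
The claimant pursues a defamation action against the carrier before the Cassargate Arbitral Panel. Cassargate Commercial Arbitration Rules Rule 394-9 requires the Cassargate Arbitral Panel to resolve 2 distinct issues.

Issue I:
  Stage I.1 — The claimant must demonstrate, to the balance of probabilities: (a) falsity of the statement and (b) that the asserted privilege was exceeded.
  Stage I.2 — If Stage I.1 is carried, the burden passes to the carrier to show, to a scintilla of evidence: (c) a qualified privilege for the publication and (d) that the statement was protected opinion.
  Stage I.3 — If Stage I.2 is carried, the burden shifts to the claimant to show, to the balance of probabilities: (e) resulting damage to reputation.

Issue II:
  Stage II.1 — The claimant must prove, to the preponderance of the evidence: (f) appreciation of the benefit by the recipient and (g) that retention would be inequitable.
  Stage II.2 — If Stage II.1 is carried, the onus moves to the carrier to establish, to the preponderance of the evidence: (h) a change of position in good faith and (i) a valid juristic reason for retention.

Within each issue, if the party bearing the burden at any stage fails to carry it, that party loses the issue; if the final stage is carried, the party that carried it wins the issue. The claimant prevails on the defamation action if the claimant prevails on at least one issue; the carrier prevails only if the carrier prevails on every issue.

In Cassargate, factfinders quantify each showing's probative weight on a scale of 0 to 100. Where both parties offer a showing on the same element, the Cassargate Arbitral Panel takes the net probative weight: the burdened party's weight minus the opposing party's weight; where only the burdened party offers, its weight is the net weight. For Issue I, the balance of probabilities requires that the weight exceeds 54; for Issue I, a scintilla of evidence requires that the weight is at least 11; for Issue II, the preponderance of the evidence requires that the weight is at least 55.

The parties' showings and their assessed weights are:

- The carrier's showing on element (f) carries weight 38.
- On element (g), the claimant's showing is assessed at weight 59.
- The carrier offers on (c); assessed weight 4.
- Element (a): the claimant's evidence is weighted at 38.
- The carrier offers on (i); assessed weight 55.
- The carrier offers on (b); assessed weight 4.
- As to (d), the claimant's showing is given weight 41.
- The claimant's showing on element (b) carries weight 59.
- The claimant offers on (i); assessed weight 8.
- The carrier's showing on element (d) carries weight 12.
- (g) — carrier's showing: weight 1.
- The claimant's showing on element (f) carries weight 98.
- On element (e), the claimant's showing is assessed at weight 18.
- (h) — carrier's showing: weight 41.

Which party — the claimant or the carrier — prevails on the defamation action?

— Issue I —
Stage I.1 (claimant, the balance of probabilities, weight exceeds 54): (a) 38 ≤ 54 — fails; (b) net 59−4=55 > 54 — meets.
  The claimant does not carry Stage I.1.
The carrier prevails on this issue.
— Issue II —
Stage II.1 (claimant, the preponderance of the evidence, weight is at least 55): (f) net 98−38=60 ≥ 55 — meets; (g) net 59−1=58 ≥ 55 — meets.
  Stage II.1 is satisfied; the onus moves to the carrier.
Stage II.2 (carrier, the preponderance of the evidence, weight is at least 55): (h) 41 < 55 — fails; (i) net 55−8=47 < 55 — fails.
  Stage II.2 not carried; the carrier fails its burden.
The claimant prevails on this issue.
Per-issue: Issue I → carrier; Issue II → claimant. The claimant must prevail on at least one issue; overall, the claimant prevails.

claimant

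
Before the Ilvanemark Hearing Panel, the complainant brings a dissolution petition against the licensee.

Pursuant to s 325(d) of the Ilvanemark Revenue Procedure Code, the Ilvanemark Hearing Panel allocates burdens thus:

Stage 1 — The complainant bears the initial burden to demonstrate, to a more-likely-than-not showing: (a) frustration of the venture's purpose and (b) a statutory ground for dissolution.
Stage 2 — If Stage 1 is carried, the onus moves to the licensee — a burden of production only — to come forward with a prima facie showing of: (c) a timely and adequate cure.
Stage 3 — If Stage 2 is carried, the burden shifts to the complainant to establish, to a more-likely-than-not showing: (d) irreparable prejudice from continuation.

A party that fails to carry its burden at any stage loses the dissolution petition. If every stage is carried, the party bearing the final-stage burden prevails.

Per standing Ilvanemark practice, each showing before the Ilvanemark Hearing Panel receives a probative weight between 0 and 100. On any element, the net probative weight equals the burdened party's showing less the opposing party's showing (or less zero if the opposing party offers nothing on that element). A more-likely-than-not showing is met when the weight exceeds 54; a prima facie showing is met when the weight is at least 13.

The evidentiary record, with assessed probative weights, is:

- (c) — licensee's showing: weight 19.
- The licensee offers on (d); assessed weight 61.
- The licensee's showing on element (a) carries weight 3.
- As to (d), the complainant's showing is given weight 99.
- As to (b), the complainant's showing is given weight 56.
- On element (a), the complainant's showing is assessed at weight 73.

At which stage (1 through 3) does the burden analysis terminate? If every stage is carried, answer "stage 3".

Stage 1 — burden on complainant; standard: a more-likely-than-not showing (weight exceeds 54).
    (a): 73 − 3 = 70 > 54 [met]
    (b): 56 > 54 [met]
  The complainant carries Stage 1; the licensee now bears the burden.
Stage 2 — burden on licensee; standard: a prima facie showing (weight is at least 13).
    (c): 19 ≥ 13 [met]
  The licensee carries Stage 2; the complainant now bears the burden.
Stage 3 — burden on complainant; standard: a more-likely-than-not showing (weight exceeds 54).
    (d): 99 − 61 = 38 ≤ 54 [not met]
  Not every element is met, so the complainant fails to carry Stage 3.
The licensee prevails.

stage 3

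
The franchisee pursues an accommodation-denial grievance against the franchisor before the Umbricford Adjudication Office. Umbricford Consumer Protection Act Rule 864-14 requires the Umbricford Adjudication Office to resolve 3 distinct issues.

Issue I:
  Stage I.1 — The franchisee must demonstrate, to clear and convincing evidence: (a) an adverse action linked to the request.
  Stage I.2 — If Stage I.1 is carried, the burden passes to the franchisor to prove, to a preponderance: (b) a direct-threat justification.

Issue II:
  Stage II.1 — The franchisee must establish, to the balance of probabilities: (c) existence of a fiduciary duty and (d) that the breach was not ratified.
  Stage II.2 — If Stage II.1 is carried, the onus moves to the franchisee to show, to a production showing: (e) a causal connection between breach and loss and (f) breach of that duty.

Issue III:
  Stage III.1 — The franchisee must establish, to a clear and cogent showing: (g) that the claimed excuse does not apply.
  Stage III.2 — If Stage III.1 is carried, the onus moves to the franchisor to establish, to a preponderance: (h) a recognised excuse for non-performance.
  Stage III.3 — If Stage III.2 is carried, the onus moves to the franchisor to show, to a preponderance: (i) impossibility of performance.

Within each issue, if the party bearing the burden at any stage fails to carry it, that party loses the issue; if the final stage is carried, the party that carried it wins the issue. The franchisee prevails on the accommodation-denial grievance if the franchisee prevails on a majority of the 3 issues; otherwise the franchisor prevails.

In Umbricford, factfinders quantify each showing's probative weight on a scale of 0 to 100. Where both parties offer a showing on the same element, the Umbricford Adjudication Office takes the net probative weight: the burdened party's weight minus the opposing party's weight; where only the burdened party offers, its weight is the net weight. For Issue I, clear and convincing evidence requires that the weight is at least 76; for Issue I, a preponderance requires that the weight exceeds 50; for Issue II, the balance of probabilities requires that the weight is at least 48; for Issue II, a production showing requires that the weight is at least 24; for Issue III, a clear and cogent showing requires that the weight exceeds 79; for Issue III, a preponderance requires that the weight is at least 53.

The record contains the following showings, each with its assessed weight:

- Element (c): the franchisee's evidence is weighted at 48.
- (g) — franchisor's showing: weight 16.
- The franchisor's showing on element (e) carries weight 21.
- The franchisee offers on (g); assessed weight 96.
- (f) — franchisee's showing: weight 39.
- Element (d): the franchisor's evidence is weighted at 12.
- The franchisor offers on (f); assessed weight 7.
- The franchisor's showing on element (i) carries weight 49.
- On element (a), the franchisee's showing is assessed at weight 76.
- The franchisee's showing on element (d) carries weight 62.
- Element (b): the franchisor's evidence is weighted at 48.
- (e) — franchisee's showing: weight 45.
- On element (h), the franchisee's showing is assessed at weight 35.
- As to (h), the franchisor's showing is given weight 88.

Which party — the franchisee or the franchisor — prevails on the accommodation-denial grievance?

— Issue I —
Stage I.1 (franchisee, clear and convincing evidence, weight is at least 76): (a) 76 ≥ 76 — meets.
  The franchisee carries Stage I.1; the franchisor now bears the burden.
Stage I.2 (franchisor, a preponderance, weight exceeds 50): (b) 48 ≤ 50 — fails.
  The franchisor does not carry Stage I.2.
So the franchisee prevails on this issue.
— Issue II —
At Stage II.1 the franchisee must meet the balance of probabilities (weight is at least 48): on (c) the weight is 48, ≥ 48, so (c) meets the standard; on (d) the weight is 62 less the opposing 12 gives net 50, which does reach 48, so (d) meets the standard.
  Stage II.1 carried; the burden remains with the franchisee.
At Stage II.2 the franchisee must meet a production showing (weight is at least 24): on (e) the weight is 45 less the opposing 21 gives net 24, which does reach 24, so (e) meets the standard; on (f) the weight is 39 less the opposing 7 gives net 32, ≥ 24, so (f) meets the standard.
  All elements met at the final stage.
Every stage carried; the franchisee prevails on this issue.
— Issue III —
Stage III.1 (franchisee, a clear and cogent showing, weight exceeds 79): (g) net 96−16=80 > 79 — meets.
  All elements met. The burden passes to the franchisor.
Stage III.2 (franchisor, a preponderance, weight is at least 53): (h) net 88−35=53 ≥ 53 — meets.
  Stage III.2 is satisfied; the franchisor continues to bear the burden.
Stage III.3 (franchisor, a preponderance, weight is at least 53): (i) 49 < 53 — fails.
  The franchisor does not carry Stage III.3.
The franchisee prevails on this issue.
Per-issue: Issue I → franchisee; Issue II → franchisee; Issue III → franchisee. The franchisee must prevail on a majority of issues; overall, the franchisee prevails.

franchisee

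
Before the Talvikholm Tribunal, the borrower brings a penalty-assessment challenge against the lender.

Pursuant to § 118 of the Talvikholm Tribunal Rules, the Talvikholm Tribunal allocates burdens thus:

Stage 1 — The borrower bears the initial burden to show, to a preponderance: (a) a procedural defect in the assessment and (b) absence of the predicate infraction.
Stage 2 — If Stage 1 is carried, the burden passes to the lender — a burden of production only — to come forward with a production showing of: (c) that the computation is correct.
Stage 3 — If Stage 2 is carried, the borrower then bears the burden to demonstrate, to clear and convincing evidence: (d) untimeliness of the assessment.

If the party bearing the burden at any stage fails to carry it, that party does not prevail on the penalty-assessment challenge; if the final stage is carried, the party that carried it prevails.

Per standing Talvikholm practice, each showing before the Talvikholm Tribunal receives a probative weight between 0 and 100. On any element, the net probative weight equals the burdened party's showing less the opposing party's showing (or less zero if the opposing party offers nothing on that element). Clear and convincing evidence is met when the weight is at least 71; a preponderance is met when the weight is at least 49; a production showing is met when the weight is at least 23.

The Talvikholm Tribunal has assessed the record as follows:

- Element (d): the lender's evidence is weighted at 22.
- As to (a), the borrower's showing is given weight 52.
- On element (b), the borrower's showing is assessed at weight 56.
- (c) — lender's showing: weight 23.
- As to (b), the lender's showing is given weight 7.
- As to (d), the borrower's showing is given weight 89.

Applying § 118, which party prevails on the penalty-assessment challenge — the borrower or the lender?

Stage 1 — burden on borrower; standard: a preponderance (weight is at least 49).
    (a): 52 ≥ 49 [met]
    (b): 56 − 7 = 49 ≥ 49 [met]
  All elements met. The burden passes to the lender.
Stage 2 — burden on lender; standard: a production showing (weight is at least 23).
    (c): 23 ≥ 23 [met]
  All elements met. The burden passes to the borrower.
Stage 3 — burden on borrower; standard: clear and convincing evidence (weight is at least 71).
    (d): 89 − 22 = 67 < 71 [not met]
  The borrower does not carry Stage 3.
The analysis ends at Stage 3; the lender prevails.

lender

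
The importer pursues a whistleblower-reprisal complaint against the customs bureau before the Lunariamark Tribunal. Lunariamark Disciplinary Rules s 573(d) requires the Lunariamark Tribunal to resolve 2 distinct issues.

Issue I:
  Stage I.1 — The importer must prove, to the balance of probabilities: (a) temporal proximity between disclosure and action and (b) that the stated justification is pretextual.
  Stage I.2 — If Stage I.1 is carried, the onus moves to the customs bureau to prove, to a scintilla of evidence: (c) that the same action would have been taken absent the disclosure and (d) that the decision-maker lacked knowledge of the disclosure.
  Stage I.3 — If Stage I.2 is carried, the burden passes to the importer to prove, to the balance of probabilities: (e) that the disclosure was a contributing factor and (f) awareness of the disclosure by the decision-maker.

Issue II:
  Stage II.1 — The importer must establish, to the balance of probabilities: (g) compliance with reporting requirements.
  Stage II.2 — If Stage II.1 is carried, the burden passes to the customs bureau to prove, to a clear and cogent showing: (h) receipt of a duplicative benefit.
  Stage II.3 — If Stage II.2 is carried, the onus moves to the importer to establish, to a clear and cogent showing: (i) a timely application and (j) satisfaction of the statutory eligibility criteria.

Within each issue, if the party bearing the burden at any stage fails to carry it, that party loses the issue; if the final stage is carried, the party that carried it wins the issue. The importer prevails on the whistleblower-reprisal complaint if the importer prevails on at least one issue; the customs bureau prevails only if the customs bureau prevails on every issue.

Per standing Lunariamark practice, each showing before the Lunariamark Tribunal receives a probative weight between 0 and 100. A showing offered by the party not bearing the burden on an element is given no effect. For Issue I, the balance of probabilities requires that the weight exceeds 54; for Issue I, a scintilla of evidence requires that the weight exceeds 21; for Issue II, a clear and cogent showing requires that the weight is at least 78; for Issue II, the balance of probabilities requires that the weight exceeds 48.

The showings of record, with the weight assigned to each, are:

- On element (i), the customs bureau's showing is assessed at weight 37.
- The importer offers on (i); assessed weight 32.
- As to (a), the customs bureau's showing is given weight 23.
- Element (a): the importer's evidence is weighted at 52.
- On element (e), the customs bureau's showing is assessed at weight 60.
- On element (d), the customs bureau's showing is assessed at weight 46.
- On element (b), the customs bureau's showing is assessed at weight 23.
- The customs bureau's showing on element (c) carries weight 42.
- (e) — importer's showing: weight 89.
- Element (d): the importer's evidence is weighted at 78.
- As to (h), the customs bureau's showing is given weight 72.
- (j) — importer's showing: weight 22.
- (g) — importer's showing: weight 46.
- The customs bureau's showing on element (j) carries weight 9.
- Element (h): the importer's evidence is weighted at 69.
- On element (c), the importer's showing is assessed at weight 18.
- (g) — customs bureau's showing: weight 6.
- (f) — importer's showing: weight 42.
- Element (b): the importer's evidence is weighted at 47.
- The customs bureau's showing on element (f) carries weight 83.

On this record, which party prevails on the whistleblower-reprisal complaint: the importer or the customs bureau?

customs bureau

— Issue I —
At Stage I.1 the importer must meet the balance of probabilities (weight exceeds 54): on (a) the weight is 52 (the customs bureau's 23 is given no effect), which does not exceed 54, so (a) does not meet the standard; on (b) the weight is 47 (the customs bureau's 23 is given no effect), which does not exceed 54, so (b) does not meet the standard.
  The importer does not carry Stage I.1.
So the customs bureau prevails on this issue.
— Issue II —
At Stage II.1 the importer must meet the balance of probabilities (weight exceeds 48): on (g) the weight is 46 (the customs bureau's 6 is given no effect), which does not exceed 48, so (g) does not meet the standard.
  The importer does not carry Stage II.1.
The customs bureau prevails on this issue.
Per-issue: Issue I → customs bureau; Issue II → customs bureau. The importer must prevail on at least one issue; overall, the customs bureau prevails.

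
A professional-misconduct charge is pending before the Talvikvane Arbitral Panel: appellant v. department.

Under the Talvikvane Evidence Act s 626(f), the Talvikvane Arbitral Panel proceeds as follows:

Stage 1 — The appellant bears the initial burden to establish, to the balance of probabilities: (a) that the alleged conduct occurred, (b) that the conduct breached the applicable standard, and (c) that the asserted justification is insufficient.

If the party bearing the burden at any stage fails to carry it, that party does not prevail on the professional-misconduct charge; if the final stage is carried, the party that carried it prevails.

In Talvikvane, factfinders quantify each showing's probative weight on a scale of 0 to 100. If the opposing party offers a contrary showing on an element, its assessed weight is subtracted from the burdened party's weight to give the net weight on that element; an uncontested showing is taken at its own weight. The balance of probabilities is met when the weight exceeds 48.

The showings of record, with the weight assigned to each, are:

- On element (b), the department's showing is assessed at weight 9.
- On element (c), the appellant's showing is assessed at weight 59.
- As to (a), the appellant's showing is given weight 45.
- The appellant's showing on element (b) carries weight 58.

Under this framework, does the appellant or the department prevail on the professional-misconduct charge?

department

Stage 1 (appellant, the balance of probabilities, weight exceeds 48): (a) 45 ≤ 48 — fails; (b) net 58−9=49 > 48 — meets; (c) 59 > 48 — meets.
  Not every element is met, so the appellant fails to carry Stage 1.
The department prevails.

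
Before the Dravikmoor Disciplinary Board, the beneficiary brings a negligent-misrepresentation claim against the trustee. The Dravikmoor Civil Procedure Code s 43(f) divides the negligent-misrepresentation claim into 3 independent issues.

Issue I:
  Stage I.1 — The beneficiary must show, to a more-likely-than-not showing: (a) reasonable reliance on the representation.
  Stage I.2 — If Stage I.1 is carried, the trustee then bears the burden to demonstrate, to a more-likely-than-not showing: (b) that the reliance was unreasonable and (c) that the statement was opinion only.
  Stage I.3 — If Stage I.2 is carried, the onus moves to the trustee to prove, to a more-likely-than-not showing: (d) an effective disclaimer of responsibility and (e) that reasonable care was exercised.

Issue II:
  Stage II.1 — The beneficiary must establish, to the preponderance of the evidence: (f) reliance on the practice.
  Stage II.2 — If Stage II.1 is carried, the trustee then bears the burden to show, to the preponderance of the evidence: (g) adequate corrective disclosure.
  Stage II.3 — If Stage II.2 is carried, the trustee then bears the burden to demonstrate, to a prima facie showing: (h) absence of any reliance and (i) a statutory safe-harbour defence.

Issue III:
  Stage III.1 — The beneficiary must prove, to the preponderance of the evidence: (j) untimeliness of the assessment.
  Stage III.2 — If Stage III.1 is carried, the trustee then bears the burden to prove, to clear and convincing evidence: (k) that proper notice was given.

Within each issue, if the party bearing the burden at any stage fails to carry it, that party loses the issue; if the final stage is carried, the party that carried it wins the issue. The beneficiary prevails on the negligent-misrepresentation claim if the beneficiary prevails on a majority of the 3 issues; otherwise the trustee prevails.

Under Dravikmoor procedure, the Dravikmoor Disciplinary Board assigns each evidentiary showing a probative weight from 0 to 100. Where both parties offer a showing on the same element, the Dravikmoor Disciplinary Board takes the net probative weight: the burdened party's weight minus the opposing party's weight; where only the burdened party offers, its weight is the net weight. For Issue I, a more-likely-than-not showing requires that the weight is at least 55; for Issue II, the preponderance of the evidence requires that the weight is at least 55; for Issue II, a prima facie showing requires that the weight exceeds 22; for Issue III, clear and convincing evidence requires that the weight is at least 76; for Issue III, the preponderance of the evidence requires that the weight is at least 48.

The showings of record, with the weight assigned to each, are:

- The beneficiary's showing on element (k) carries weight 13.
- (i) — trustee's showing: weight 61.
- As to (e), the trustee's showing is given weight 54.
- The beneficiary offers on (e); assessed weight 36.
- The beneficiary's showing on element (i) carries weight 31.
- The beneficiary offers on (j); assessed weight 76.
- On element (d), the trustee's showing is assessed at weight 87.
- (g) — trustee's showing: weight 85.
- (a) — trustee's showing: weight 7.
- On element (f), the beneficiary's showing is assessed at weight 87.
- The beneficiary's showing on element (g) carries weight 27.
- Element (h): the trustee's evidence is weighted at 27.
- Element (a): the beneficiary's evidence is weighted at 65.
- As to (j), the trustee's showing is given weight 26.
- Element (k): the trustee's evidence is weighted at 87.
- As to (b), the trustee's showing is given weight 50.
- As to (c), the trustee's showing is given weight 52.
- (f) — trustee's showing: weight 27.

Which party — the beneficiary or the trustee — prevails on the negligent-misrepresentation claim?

beneficiary

— Issue I —
At Stage I.1 the beneficiary must meet a more-likely-than-not showing (weight is at least 55): on (a) the weight is 65 less the opposing 7 gives net 58, ≥ 55, so (a) meets the standard.
  Stage I.1 is satisfied; the onus moves to the trustee.
At Stage I.2 the trustee must meet a more-likely-than-not showing (weight is at least 55): on (b) the weight is 50, < 55, so (b) does not meet the standard; on (c) the weight is 52, < 55, so (c) does not meet the standard.
  The trustee does not carry Stage I.2.
So the beneficiary prevails on this issue.
— Issue II —
Stage II.1 (beneficiary, the preponderance of the evidence, weight is at least 55): (f) net 87−27=60 ≥ 55 — meets.
  The beneficiary carries Stage II.1; the trustee now bears the burden.
Stage II.2 (trustee, the preponderance of the evidence, weight is at least 55): (g) net 85−27=58 ≥ 55 — meets.
  All elements met. The trustee retains the burden for Stage II.3.
Stage II.3 (trustee, a prima facie showing, weight exceeds 22): (h) 27 > 22 — meets; (i) net 61−31=30 > 22 — meets.
  The trustee carries the last stage.
Every stage carried; the trustee prevails on this issue.
— Issue III —
At Stage III.1 the beneficiary must meet the preponderance of the evidence (weight is at least 48): on (j) the weight is 76 less the opposing 26 gives net 50, ≥ 48, so (j) meets the standard.
  All elements met. The burden passes to the trustee.
At Stage III.2 the trustee must meet clear and convincing evidence (weight is at least 76): on (k) the weight is 87 less the opposing 13 gives net 74, which does not reach 76, so (k) does not meet the standard.
  The trustee does not carry Stage III.2.
The analysis ends at Stage III.2; the beneficiary prevails on this issue.
Per-issue: Issue I → beneficiary; Issue II → trustee; Issue III → beneficiary. The beneficiary must prevail on a majority of issues; overall, the beneficiary prevails.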